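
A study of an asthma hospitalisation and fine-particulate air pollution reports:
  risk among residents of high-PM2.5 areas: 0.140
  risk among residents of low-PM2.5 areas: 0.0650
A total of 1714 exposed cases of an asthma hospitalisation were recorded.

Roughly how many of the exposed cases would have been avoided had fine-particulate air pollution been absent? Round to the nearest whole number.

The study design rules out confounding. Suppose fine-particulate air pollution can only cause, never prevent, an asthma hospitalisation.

Let p₁ = 0.14, p₀ = 0.065.
PN = (p₁ − p₀)/p₁ = (0.14 − 0.065) / 0.14 ≈ 0.53571.
Attributable cases ≈ PN × (exposed cases) = 0.53571 × 1714 ≈ 918.21.

about 918 cases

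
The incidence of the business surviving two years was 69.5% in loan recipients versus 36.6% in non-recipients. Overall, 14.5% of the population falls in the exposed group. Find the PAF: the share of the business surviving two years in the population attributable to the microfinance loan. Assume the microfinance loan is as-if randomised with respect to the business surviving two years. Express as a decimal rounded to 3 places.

PAF ≈ 0.115

p₁ = 0.695, p₀ = 0.366.
Overall risk P(Y=1) = π·p₁ + (1−π)·p₀ = 0.145×0.695 + 0.855×0.366 = 0.4137.
Under exogeneity, PAF = [P(Y=1) − p₀] / P(Y=1).
PAF = (0.4137 − 0.366) / 0.4137 ≈ 0.1153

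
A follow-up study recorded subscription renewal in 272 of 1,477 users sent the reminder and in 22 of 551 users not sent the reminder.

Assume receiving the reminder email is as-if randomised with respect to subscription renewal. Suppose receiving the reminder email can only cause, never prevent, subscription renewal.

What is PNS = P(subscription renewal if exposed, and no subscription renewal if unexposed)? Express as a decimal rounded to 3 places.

p₁ = P(outcome | exposed) = 272/1477 = 0.18416
p₀ = P(outcome | unexposed) = 22/551 = 0.039927
Under exogeneity and monotonicity, PNS = p₁ − p₀.
PNS = 0.18416 − 0.039927 = 0.14423

PNS ≈ 0.144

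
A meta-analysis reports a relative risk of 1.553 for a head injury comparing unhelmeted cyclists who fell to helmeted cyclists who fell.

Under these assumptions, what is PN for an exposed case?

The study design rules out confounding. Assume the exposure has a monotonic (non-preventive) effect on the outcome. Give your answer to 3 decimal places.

Under exogeneity and monotonicity, PN = (RR − 1) / RR = 1 − 1/RR.
PN = (1.553 − 1) / 1.553 = 0.553 / 1.553 ≈ 0.3561

PN ≈ 0.356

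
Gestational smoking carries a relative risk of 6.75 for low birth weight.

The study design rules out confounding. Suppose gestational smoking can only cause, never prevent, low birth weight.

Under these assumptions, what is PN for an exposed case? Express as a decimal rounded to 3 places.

Under exogeneity and monotonicity, PN = (RR − 1) / RR = 1 − 1/RR.
PN = (6.75 − 1) / 6.75 = 5.75 / 6.75 ≈ 0.8519

PN ≈ 0.852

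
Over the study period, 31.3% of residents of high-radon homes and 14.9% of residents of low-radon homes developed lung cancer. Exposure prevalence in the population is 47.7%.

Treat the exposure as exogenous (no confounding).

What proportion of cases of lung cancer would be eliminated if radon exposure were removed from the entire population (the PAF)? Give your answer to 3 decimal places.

p₁ = 0.313, p₀ = 0.149.
Overall risk P(Y=1) = π·p₁ + (1−π)·p₀ = 0.477×0.313 + 0.523×0.149 = 0.22723.
Under exogeneity, PAF = [P(Y=1) − p₀] / P(Y=1).
PAF = (0.22723 − 0.149) / 0.22723 ≈ 0.3443

PAF ≈ 0.344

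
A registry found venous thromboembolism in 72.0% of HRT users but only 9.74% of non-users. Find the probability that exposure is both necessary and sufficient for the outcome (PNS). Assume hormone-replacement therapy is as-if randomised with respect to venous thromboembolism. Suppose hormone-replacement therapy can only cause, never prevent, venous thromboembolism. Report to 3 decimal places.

p₁ = 0.72, p₀ = 0.0974.
Under exogeneity and monotonicity, PNS = p₁ − p₀.
PNS = 0.72 − 0.0974 = 0.6226

PNS ≈ 0.623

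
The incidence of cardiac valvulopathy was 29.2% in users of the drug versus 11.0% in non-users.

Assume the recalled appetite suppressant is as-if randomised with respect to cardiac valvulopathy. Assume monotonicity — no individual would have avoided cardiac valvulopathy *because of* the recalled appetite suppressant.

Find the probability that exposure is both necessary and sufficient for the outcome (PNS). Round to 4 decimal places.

PNS ≈ 0.1820

p₁ = 0.292, p₀ = 0.11.
Under exogeneity and monotonicity, PNS = p₁ − p₀.
PNS = 0.292 − 0.11 = 0.182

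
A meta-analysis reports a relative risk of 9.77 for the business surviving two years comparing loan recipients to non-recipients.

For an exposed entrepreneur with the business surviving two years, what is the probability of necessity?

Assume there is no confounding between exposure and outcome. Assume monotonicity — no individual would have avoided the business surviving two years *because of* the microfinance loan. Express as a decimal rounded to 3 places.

Under exogeneity and monotonicity, PN = (RR − 1) / RR = 1 − 1/RR.
PN = (9.77 − 1) / 9.77 = 8.77 / 9.77 ≈ 0.8976

PN ≈ 0.898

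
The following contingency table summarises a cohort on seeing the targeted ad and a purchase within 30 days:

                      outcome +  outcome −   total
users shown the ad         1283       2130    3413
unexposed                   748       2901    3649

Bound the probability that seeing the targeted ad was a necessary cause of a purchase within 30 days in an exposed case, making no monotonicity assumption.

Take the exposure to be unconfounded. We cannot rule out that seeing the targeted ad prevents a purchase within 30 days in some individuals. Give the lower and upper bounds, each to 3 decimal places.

0.455 ≤ PN ≤ 1.000

p₁ = P(outcome | exposed) = 1283/3413 = 0.37592
p₀ = P(outcome | unexposed) = 748/3649 = 0.20499
Under exogeneity alone the bounds on PN are max{0,(p₁−p₀)/p₁} ≤ PN ≤ min{1,(1−p₀)/p₁}.
  lower = (p₁ − p₀)/p₁ = 0.17093 / 0.37592 ≈ 0.4547
  upper = min{1, (1 − p₀)/p₁} = 0.79501 / 0.37592 ≈ 2.1149 → capped at 1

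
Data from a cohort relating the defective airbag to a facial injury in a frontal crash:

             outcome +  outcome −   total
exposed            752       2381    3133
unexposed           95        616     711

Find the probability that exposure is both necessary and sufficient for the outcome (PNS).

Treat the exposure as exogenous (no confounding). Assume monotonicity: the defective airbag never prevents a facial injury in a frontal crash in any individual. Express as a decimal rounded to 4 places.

p₁ = P(outcome | exposed) = 752/3133 = 0.24003
p₀ = P(outcome | unexposed) = 95/711 = 0.13361
Under exogeneity and monotonicity, PNS = p₁ − p₀.
PNS = 0.24003 − 0.13361 = 0.10641

PNS ≈ 0.1064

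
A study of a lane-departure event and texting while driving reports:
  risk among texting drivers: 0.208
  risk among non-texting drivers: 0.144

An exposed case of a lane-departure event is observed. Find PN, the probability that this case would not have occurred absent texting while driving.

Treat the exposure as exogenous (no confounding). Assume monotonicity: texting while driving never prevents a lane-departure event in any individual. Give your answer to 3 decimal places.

PN ≈ 0.308

Let p₁ = 0.208, p₀ = 0.144.
Under exogeneity and monotonicity, PN = (p₁ − p₀) / p₁.
PN = (0.208 − 0.144) / 0.208 = 0.064 / 0.208 ≈ 0.3077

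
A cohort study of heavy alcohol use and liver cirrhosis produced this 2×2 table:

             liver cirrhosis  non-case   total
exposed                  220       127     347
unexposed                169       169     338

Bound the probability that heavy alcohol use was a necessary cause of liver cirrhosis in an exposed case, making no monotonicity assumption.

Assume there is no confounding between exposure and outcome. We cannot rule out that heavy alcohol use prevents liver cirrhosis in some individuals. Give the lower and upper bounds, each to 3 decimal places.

0.211 ≤ PN ≤ 0.789

p₁ = P(outcome | exposed) = 220/347 = 0.63401
p₀ = P(outcome | unexposed) = 169/338 = 0.5
Under exogeneity alone the bounds on PN are max{0,(p₁−p₀)/p₁} ≤ PN ≤ min{1,(1−p₀)/p₁}.
  lower = (p₁ − p₀)/p₁ = 0.13401 / 0.63401 ≈ 0.2114
  upper = min{1, (1 − p₀)/p₁} = 0.5 / 0.63401 ≈ 0.7886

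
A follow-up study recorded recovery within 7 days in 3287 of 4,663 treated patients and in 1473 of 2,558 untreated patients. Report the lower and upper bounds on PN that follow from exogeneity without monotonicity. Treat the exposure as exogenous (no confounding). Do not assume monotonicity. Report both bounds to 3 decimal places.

0.183 ≤ PN ≤ 0.602

p₁ = P(outcome | exposed) = 3287/4663 = 0.70491
p₀ = P(outcome | unexposed) = 1473/2558 = 0.57584
Under exogeneity alone the bounds on PN are max{0,(p₁−p₀)/p₁} ≤ PN ≤ min{1,(1−p₀)/p₁}.
  lower = (p₁ − p₀)/p₁ = 0.12907 / 0.70491 ≈ 0.1831
  upper = min{1, (1 − p₀)/p₁} = 0.42416 / 0.70491 ≈ 0.6017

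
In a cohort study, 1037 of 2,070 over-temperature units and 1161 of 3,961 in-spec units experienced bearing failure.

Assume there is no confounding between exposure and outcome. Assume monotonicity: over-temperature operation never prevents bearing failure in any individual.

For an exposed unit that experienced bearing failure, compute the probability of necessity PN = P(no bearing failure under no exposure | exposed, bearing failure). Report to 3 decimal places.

p₁ = P(outcome | exposed) = 1037/2070 = 0.50097
p₀ = P(outcome | unexposed) = 1161/3961 = 0.29311
Under exogeneity and monotonicity, PN = (p₁ − p₀) / p₁.
PN = (0.50097 − 0.29311) / 0.50097 = 0.20786 / 0.50097 ≈ 0.4149

PN ≈ 0.415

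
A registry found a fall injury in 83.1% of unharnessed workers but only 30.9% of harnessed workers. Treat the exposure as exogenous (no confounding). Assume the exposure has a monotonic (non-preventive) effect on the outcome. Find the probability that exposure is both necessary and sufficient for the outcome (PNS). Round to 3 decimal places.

p₁ = 0.831, p₀ = 0.309.
Under exogeneity and monotonicity, PNS = p₁ − p₀.
PNS = 0.831 − 0.309 = 0.522

PNS ≈ 0.522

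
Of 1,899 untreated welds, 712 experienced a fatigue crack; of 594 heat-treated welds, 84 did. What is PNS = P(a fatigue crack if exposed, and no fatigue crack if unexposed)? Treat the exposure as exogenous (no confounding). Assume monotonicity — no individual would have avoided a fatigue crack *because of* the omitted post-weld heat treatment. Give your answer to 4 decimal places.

p₁ = P(outcome | exposed) = 712/1899 = 0.37493
p₀ = P(outcome | unexposed) = 84/594 = 0.14141
Under exogeneity and monotonicity, PNS = p₁ − p₀.
PNS = 0.37493 − 0.14141 = 0.23352

PNS ≈ 0.2335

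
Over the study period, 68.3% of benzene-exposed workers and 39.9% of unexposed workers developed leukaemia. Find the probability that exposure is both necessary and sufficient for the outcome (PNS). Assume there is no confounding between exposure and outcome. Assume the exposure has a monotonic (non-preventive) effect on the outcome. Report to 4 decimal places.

p₁ = 0.683, p₀ = 0.399.
Under exogeneity and monotonicity, PNS = p₁ − p₀.
PNS = 0.683 − 0.399 = 0.284

PNS ≈ 0.2840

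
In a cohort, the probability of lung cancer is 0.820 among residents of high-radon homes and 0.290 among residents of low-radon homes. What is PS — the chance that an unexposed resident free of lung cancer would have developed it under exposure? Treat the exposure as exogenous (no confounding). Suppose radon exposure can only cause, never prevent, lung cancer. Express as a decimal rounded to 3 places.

Let p₁ = 0.82, p₀ = 0.29.
Under exogeneity and monotonicity, PS = (p₁ − p₀) / (1 − p₀).
PS = (0.82 − 0.29) / (1 − 0.29) = 0.53 / 0.71 ≈ 0.7465

PS ≈ 0.746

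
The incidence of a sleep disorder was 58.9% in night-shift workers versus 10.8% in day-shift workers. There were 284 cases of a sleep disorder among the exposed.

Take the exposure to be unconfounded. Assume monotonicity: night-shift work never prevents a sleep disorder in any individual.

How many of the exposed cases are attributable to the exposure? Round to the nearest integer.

p₁ = 0.589, p₀ = 0.108.
PN = (p₁ − p₀)/p₁ = (0.589 − 0.108) / 0.589 ≈ 0.81664.
Attributable cases ≈ PN × (exposed cases) = 0.81664 × 284 ≈ 231.93.

about 232 cases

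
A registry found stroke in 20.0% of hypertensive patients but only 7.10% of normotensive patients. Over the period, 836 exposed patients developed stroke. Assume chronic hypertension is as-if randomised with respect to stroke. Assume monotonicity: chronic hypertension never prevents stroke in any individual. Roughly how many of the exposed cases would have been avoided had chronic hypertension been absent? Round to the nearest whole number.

p₁ = 0.2, p₀ = 0.071.
PN = (p₁ − p₀)/p₁ = (0.2 − 0.071) / 0.2 ≈ 0.64500.
Attributable cases ≈ PN × (exposed cases) = 0.64500 × 836 ≈ 539.22.

about 539 cases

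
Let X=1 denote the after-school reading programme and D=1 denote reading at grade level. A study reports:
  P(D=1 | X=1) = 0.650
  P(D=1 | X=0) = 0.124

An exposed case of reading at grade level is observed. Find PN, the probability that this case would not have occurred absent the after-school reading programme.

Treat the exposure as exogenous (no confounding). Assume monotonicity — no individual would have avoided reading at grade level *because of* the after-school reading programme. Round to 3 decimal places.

Let p₁ = 0.65, p₀ = 0.124.
Under exogeneity and monotonicity, PN = (p₁ − p₀) / p₁.
PN = (0.65 − 0.124) / 0.65 = 0.526 / 0.65 ≈ 0.8092

PN ≈ 0.809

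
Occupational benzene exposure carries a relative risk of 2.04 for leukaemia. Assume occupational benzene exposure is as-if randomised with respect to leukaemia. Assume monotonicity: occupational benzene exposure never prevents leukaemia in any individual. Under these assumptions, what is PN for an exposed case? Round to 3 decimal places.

PN ≈ 0.510

Under exogeneity and monotonicity, PN = (RR − 1) / RR = 1 − 1/RR.
PN = (2.04 − 1) / 2.04 = 1.04 / 2.04 ≈ 0.5098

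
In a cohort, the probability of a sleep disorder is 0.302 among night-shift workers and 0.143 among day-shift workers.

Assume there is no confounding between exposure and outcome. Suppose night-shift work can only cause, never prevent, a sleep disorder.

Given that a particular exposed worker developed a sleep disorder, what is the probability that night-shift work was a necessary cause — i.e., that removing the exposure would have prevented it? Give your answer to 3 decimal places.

PN ≈ 0.526

Let p₁ = 0.302, p₀ = 0.143.
Under exogeneity and monotonicity, PN = (p₁ − p₀) / p₁.
PN = (0.302 − 0.143) / 0.302 = 0.159 / 0.302 ≈ 0.5265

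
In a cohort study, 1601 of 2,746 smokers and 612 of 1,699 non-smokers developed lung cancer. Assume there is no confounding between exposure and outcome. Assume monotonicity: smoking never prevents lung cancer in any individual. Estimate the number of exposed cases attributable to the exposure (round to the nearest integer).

about 612 cases

p₁ = P(outcome | exposed) = 1601/2746 = 0.58303
p₀ = P(outcome | unexposed) = 612/1699 = 0.36021
PN = (p₁ − p₀)/p₁ = (0.58303 − 0.36021) / 0.58303 ≈ 0.38217.
Attributable cases ≈ PN × (exposed cases) = 0.38217 × 1601 ≈ 611.86.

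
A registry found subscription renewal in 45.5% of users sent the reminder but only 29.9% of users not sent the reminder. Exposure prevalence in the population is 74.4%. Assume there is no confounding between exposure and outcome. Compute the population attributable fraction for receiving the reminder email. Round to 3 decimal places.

PAF ≈ 0.280

p₁ = 0.455, p₀ = 0.299.
Overall risk P(Y=1) = π·p₁ + (1−π)·p₀ = 0.744×0.455 + 0.256×0.299 = 0.41506.
Under exogeneity, PAF = [P(Y=1) − p₀] / P(Y=1).
PAF = (0.41506 − 0.299) / 0.41506 ≈ 0.2796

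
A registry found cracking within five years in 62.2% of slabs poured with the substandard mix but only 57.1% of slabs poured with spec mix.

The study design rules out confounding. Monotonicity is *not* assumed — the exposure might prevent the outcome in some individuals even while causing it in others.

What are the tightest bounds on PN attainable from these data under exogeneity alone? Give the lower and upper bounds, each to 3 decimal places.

p₁ = 0.622, p₀ = 0.571.
Under exogeneity alone the bounds on PN are max{0,(p₁−p₀)/p₁} ≤ PN ≤ min{1,(1−p₀)/p₁}.
  lower = (p₁ − p₀)/p₁ = 0.051 / 0.622 ≈ 0.0820
  upper = min{1, (1 − p₀)/p₁} = 0.429 / 0.622 ≈ 0.6897

0.082 ≤ PN ≤ 0.690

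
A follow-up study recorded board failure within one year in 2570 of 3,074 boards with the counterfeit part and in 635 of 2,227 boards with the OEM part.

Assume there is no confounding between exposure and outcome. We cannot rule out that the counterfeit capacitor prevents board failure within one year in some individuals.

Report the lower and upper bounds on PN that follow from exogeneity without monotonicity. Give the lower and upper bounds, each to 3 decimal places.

0.659 ≤ PN ≤ 0.855

p₁ = P(outcome | exposed) = 2570/3074 = 0.83604
p₀ = P(outcome | unexposed) = 635/2227 = 0.28514
Under exogeneity alone the bounds on PN are max{0,(p₁−p₀)/p₁} ≤ PN ≤ min{1,(1−p₀)/p₁}.
  lower = (p₁ − p₀)/p₁ = 0.55091 / 0.83604 ≈ 0.6589
  upper = min{1, (1 − p₀)/p₁} = 0.71486 / 0.83604 ≈ 0.8551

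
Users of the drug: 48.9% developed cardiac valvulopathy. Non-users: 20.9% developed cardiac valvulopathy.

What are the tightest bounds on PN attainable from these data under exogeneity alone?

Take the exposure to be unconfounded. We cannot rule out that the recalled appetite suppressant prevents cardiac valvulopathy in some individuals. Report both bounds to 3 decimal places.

p₁ = 0.489, p₀ = 0.209.
Under exogeneity alone the bounds on PN are max{0,(p₁−p₀)/p₁} ≤ PN ≤ min{1,(1−p₀)/p₁}.
  lower = (p₁ − p₀)/p₁ = 0.28 / 0.489 ≈ 0.5726
  upper = min{1, (1 − p₀)/p₁} = 0.791 / 0.489 ≈ 1.6176 → capped at 1

0.573 ≤ PN ≤ 1.000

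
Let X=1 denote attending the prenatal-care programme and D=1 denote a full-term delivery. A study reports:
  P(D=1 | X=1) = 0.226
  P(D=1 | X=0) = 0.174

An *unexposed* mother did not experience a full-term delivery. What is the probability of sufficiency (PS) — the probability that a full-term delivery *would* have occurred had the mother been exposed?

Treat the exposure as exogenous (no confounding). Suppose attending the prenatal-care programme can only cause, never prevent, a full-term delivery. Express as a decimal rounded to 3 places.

Let p₁ = 0.226, p₀ = 0.174.
Under exogeneity and monotonicity, PS = (p₁ − p₀) / (1 − p₀).
PS = (0.226 − 0.174) / (1 − 0.174) = 0.052 / 0.826 ≈ 0.0630

PS ≈ 0.063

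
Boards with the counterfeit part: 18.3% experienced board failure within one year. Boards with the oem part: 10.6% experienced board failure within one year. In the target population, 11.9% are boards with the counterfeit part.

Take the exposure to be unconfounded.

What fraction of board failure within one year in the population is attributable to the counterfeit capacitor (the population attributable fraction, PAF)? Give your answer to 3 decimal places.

p₁ = 0.183, p₀ = 0.106.
Overall risk P(Y=1) = π·p₁ + (1−π)·p₀ = 0.119×0.183 + 0.881×0.106 = 0.11516.
Under exogeneity, PAF = [P(Y=1) − p₀] / P(Y=1).
PAF = (0.11516 − 0.106) / 0.11516 ≈ 0.0796

PAF ≈ 0.080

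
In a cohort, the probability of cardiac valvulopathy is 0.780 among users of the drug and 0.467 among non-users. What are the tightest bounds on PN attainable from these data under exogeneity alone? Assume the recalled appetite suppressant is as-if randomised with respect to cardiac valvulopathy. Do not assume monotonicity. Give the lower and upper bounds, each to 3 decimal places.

0.401 ≤ PN ≤ 0.683

Let p₁ = 0.78, p₀ = 0.467.
Under exogeneity alone the bounds on PN are max{0,(p₁−p₀)/p₁} ≤ PN ≤ min{1,(1−p₀)/p₁}.
  lower = (p₁ − p₀)/p₁ = 0.313 / 0.78 ≈ 0.4013
  upper = min{1, (1 − p₀)/p₁} = 0.533 / 0.78 ≈ 0.6833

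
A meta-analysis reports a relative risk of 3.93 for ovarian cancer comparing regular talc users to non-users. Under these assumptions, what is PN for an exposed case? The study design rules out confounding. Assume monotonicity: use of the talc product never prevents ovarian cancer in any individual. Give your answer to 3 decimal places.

PN ≈ 0.746

Under exogeneity and monotonicity, PN = (RR − 1) / RR = 1 − 1/RR.
PN = (3.93 − 1) / 3.93 = 2.93 / 3.93 ≈ 0.7455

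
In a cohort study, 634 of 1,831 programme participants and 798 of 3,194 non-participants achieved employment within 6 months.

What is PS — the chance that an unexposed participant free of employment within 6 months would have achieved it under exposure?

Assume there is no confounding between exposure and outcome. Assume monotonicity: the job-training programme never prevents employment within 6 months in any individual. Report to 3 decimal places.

p₁ = P(outcome | exposed) = 634/1831 = 0.34626
p₀ = P(outcome | unexposed) = 798/3194 = 0.24984
Under exogeneity and monotonicity, PS = (p₁ − p₀) / (1 − p₀).
PS = (0.34626 − 0.24984) / (1 − 0.24984) = 0.096415 / 0.75016 ≈ 0.1285

PS ≈ 0.129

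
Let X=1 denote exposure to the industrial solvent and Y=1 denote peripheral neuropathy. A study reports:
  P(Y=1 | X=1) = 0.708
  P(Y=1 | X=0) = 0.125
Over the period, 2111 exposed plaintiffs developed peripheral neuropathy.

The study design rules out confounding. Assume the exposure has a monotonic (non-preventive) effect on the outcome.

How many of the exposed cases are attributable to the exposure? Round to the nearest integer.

Let p₁ = 0.708, p₀ = 0.125.
PN = (p₁ − p₀)/p₁ = (0.708 − 0.125) / 0.708 ≈ 0.82345.
Attributable cases ≈ PN × (exposed cases) = 0.82345 × 2111 ≈ 1738.30.

about 1738 cases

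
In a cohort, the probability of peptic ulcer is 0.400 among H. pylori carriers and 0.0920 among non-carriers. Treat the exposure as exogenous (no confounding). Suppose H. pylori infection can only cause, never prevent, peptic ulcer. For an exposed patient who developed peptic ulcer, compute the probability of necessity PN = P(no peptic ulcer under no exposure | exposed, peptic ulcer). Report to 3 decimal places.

Let p₁ = 0.4, p₀ = 0.092.
Under exogeneity and monotonicity, PN = (p₁ − p₀) / p₁.
PN = (0.4 − 0.092) / 0.4 = 0.308 / 0.4 ≈ 0.7700

PN ≈ 0.770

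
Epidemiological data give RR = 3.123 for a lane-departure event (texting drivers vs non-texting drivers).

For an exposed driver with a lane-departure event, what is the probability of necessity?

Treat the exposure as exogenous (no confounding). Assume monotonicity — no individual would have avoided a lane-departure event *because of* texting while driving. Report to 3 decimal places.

Under exogeneity and monotonicity, PN = (RR − 1) / RR = 1 − 1/RR.
PN = (3.123 − 1) / 3.123 = 2.123 / 3.123 ≈ 0.6798

PN ≈ 0.680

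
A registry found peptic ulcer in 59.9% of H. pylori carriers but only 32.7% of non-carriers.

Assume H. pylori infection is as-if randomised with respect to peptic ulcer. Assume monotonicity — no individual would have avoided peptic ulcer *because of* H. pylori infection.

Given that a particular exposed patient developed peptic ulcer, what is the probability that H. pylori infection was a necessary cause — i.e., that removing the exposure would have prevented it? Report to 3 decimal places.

PN ≈ 0.454

p₁ = 0.599, p₀ = 0.327.
Under exogeneity and monotonicity, PN = (p₁ − p₀) / p₁.
PN = (0.599 − 0.327) / 0.599 = 0.272 / 0.599 ≈ 0.4541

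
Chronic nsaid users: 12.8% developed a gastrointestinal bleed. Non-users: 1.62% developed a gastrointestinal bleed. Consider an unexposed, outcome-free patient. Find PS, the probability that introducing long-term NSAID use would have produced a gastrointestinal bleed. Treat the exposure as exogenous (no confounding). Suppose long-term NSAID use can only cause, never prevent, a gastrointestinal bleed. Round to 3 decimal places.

PS ≈ 0.114

p₁ = 0.128, p₀ = 0.0162.
Under exogeneity and monotonicity, PS = (p₁ − p₀) / (1 − p₀).
PS = (0.128 − 0.0162) / (1 − 0.0162) = 0.1118 / 0.9838 ≈ 0.1136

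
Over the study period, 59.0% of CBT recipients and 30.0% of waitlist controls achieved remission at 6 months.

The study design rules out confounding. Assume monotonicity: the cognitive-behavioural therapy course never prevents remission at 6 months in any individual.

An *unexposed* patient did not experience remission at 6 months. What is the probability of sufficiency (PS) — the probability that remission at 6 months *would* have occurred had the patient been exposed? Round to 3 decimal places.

PS ≈ 0.414

p₁ = 0.59, p₀ = 0.3.
Under exogeneity and monotonicity, PS = (p₁ − p₀) / (1 − p₀).
PS = (0.59 − 0.3) / (1 − 0.3) = 0.29 / 0.7 ≈ 0.4143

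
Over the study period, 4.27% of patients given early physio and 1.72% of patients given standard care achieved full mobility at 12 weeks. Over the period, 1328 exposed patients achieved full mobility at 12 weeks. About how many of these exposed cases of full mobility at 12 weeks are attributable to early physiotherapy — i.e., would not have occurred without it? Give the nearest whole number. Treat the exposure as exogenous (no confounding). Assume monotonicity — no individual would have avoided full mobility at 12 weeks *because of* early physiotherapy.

p₁ = 0.0427, p₀ = 0.0172.
PN = (p₁ − p₀)/p₁ = (0.0427 − 0.0172) / 0.0427 ≈ 0.59719.
Attributable cases ≈ PN × (exposed cases) = 0.59719 × 1328 ≈ 793.07.

about 793 cases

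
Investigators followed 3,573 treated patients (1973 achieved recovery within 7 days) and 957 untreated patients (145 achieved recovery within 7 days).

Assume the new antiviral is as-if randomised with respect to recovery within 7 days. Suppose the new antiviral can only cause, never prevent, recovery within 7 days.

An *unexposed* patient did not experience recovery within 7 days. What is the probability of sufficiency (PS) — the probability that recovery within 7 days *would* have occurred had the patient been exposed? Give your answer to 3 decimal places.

p₁ = P(outcome | exposed) = 1973/3573 = 0.5522
p₀ = P(outcome | unexposed) = 145/957 = 0.15152
Under exogeneity and monotonicity, PS = (p₁ − p₀) / (1 − p₀).
PS = (0.5522 − 0.15152) / (1 − 0.15152) = 0.40068 / 0.84848 ≈ 0.4722

PS ≈ 0.472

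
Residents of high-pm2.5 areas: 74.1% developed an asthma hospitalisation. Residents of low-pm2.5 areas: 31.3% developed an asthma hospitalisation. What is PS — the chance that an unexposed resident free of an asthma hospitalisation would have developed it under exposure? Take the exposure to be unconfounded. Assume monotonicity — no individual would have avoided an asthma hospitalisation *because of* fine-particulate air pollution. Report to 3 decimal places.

PS ≈ 0.623

p₁ = 0.741, p₀ = 0.313.
Under exogeneity and monotonicity, PS = (p₁ − p₀) / (1 − p₀).
PS = (0.741 − 0.313) / (1 − 0.313) = 0.428 / 0.687 ≈ 0.6230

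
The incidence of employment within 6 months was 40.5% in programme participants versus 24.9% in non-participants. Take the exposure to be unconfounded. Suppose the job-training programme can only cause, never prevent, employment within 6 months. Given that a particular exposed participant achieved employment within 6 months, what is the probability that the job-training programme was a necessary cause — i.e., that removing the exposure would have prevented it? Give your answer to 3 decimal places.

p₁ = 0.405, p₀ = 0.249.
Under exogeneity and monotonicity, PN = (p₁ − p₀) / p₁.
PN = (0.405 − 0.249) / 0.405 = 0.156 / 0.405 ≈ 0.3852

PN ≈ 0.385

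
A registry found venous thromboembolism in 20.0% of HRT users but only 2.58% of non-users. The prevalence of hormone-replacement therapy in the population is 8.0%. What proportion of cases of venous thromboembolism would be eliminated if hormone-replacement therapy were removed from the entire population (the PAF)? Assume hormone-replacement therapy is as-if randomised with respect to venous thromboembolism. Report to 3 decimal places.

p₁ = 0.2, p₀ = 0.0258.
Overall risk P(Y=1) = π·p₁ + (1−π)·p₀ = 0.08×0.2 + 0.92×0.0258 = 0.039736.
Under exogeneity, PAF = [P(Y=1) − p₀] / P(Y=1).
PAF = (0.039736 − 0.0258) / 0.039736 ≈ 0.3507

PAF ≈ 0.351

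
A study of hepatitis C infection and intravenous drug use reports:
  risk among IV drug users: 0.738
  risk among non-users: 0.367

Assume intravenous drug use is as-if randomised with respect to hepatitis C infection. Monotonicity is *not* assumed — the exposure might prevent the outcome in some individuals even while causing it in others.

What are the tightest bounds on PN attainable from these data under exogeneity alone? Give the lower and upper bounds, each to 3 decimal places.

Let p₁ = 0.738, p₀ = 0.367.
Under exogeneity alone the bounds on PN are max{0,(p₁−p₀)/p₁} ≤ PN ≤ min{1,(1−p₀)/p₁}.
  lower = (p₁ − p₀)/p₁ = 0.371 / 0.738 ≈ 0.5027
  upper = min{1, (1 − p₀)/p₁} = 0.633 / 0.738 ≈ 0.8577

0.503 ≤ PN ≤ 0.858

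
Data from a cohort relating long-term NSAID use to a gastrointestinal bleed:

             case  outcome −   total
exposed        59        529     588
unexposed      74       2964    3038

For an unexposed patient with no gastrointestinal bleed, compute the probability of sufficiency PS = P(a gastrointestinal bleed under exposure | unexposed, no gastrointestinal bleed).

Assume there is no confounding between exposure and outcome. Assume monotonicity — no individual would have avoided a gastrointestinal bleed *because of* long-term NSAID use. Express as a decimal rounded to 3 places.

p₁ = P(outcome | exposed) = 59/588 = 0.10034
p₀ = P(outcome | unexposed) = 74/3038 = 0.024358
Under exogeneity and monotonicity, PS = (p₁ − p₀)/(1 − p₀).
PS = (0.10034 − 0.024358) / 0.97564 ≈ 0.0779

PS ≈ 0.078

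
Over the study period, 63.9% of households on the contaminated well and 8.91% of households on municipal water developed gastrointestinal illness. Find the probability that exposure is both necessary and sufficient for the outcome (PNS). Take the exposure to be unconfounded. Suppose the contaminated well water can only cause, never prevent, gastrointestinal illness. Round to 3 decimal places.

PNS ≈ 0.550

p₁ = 0.639, p₀ = 0.0891.
Under exogeneity and monotonicity, PNS = p₁ − p₀.
PNS = 0.639 − 0.0891 = 0.5499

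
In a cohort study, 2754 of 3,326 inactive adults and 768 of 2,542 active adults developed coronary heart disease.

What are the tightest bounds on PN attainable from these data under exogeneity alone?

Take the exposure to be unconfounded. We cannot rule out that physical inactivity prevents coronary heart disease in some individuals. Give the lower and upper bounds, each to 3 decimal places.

0.635 ≤ PN ≤ 0.843

p₁ = P(outcome | exposed) = 2754/3326 = 0.82802
p₀ = P(outcome | unexposed) = 768/2542 = 0.30212
Under exogeneity alone the bounds on PN are max{0,(p₁−p₀)/p₁} ≤ PN ≤ min{1,(1−p₀)/p₁}.
  lower = (p₁ − p₀)/p₁ = 0.5259 / 0.82802 ≈ 0.6351
  upper = min{1, (1 − p₀)/p₁} = 0.69788 / 0.82802 ≈ 0.8428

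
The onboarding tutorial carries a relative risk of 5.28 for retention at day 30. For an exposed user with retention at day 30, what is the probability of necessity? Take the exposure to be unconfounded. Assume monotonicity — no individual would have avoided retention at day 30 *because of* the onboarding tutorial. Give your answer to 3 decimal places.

Under exogeneity and monotonicity, PN = (RR − 1) / RR = 1 − 1/RR.
PN = (5.28 − 1) / 5.28 = 4.28 / 5.28 ≈ 0.8106

PN ≈ 0.811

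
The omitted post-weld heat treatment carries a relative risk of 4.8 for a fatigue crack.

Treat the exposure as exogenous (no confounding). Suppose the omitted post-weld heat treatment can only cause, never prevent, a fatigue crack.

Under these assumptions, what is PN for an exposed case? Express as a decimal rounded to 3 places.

Under exogeneity and monotonicity, PN = (RR − 1) / RR = 1 − 1/RR.
PN = (4.8 − 1) / 4.8 = 3.8 / 4.8 ≈ 0.7917

PN ≈ 0.792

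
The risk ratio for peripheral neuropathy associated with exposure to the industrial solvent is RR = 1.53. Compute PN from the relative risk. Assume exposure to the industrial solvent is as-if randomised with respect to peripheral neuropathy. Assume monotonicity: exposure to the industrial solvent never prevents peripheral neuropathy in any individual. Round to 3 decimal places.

PN ≈ 0.346

Under exogeneity and monotonicity, PN = (RR − 1) / RR = 1 − 1/RR.
PN = (1.53 − 1) / 1.53 = 0.53 / 1.53 ≈ 0.3464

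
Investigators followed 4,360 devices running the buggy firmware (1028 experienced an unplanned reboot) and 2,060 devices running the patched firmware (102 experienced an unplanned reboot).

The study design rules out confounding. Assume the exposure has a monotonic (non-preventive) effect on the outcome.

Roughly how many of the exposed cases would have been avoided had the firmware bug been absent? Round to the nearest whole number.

p₁ = P(outcome | exposed) = 1028/4360 = 0.23578
p₀ = P(outcome | unexposed) = 102/2060 = 0.049515
PN = (p₁ − p₀)/p₁ = (0.23578 − 0.049515) / 0.23578 ≈ 0.79000.
Attributable cases ≈ PN × (exposed cases) = 0.79000 × 1028 ≈ 812.12.

about 812 cases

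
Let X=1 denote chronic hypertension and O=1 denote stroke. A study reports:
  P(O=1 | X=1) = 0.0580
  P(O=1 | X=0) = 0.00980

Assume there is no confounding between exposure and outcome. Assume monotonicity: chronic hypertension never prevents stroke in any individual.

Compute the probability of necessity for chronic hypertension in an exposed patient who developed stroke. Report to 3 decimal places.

PN ≈ 0.831

Let p₁ = 0.058, p₀ = 0.0098.
Under exogeneity and monotonicity, PN = (p₁ − p₀) / p₁.
PN = (0.058 − 0.0098) / 0.058 = 0.0482 / 0.058 ≈ 0.8310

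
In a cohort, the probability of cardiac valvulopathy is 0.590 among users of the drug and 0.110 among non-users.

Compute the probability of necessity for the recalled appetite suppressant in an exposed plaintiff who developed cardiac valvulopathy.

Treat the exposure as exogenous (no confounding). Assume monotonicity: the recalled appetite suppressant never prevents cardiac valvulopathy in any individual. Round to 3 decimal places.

Let p₁ = 0.59, p₀ = 0.11.
Under exogeneity and monotonicity, PN = (p₁ − p₀) / p₁.
PN = (0.59 − 0.11) / 0.59 = 0.48 / 0.59 ≈ 0.8136

PN ≈ 0.814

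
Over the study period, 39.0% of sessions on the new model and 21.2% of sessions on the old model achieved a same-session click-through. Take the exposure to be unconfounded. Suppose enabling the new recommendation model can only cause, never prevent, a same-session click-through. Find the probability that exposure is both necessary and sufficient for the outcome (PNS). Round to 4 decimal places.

p₁ = 0.39, p₀ = 0.212.
Under exogeneity and monotonicity, PNS = p₁ − p₀.
PNS = 0.39 − 0.212 = 0.178

PNS ≈ 0.1780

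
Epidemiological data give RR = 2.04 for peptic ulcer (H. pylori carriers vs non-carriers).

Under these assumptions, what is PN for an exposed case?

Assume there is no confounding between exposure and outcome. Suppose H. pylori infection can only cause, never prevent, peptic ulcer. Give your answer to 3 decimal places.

PN ≈ 0.510

Under exogeneity and monotonicity, PN = (RR − 1) / RR = 1 − 1/RR.
PN = (2.04 − 1) / 2.04 = 1.04 / 2.04 ≈ 0.5098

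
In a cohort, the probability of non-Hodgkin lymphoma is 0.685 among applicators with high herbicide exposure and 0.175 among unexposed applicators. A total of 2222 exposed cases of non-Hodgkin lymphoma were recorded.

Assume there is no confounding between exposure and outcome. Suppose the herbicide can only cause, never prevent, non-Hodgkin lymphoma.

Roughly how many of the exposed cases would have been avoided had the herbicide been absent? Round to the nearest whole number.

Let p₁ = 0.685, p₀ = 0.175.
PN = (p₁ − p₀)/p₁ = (0.685 − 0.175) / 0.685 ≈ 0.74453.
Attributable cases ≈ PN × (exposed cases) = 0.74453 × 2222 ≈ 1654.34.

about 1654 cases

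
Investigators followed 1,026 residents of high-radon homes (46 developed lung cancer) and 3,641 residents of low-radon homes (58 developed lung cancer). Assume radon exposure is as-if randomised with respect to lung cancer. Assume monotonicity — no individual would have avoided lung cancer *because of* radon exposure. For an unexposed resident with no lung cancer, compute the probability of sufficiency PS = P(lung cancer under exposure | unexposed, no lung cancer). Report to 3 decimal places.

PS ≈ 0.029

p₁ = P(outcome | exposed) = 46/1026 = 0.044834
p₀ = P(outcome | unexposed) = 58/3641 = 0.01593
Under exogeneity and monotonicity, PS = (p₁ − p₀) / (1 − p₀).
PS = (0.044834 − 0.01593) / (1 − 0.01593) = 0.028905 / 0.98407 ≈ 0.0294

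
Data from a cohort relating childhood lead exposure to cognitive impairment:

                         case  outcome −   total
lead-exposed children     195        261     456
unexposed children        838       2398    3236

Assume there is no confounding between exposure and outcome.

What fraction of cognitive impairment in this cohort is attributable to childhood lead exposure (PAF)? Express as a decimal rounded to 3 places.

PAF ≈ 0.074

p₁ = P(outcome | exposed) = 195/456 = 0.42763
p₀ = P(outcome | unexposed) = 838/3236 = 0.25896
Exposure prevalence π = 456/3692 = 0.12351; overall risk P(Y=1) = 0.27979.
Under exogeneity, PAF = [P(Y=1) − p₀]/P(Y=1).
PAF = (0.27979 − 0.25896) / 0.27979 ≈ 0.0745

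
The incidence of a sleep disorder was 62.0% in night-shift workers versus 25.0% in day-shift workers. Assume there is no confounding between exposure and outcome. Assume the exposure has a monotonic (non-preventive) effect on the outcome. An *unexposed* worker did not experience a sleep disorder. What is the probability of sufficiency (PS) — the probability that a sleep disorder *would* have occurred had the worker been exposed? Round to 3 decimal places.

PS ≈ 0.493

p₁ = 0.62, p₀ = 0.25.
Under exogeneity and monotonicity, PS = (p₁ − p₀) / (1 − p₀).
PS = (0.62 − 0.25) / (1 − 0.25) = 0.37 / 0.75 ≈ 0.4933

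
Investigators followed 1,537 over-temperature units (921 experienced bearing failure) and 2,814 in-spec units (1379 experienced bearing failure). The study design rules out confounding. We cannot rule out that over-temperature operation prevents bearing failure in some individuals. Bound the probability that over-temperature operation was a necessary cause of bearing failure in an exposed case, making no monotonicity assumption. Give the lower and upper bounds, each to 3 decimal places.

p₁ = P(outcome | exposed) = 921/1537 = 0.59922
p₀ = P(outcome | unexposed) = 1379/2814 = 0.49005
Under exogeneity alone the bounds on PN are max{0,(p₁−p₀)/p₁} ≤ PN ≤ min{1,(1−p₀)/p₁}.
  lower = (p₁ − p₀)/p₁ = 0.10917 / 0.59922 ≈ 0.1822
  upper = min{1, (1 − p₀)/p₁} = 0.50995 / 0.59922 ≈ 0.8510

0.182 ≤ PN ≤ 0.851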